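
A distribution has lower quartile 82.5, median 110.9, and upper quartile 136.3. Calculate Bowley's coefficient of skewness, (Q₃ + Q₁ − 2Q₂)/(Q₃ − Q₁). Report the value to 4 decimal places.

-0.0558

numerator: Q₃ + Q₁ − 2Q₂ = 136.3 + 82.5 − 2×110.9 = -3.0000
denominator: Q₃ − Q₁ = 136.3 − 82.5 = 53.8000
Bowley skewness = -3.0000 / 53.8000 ≈ -0.0558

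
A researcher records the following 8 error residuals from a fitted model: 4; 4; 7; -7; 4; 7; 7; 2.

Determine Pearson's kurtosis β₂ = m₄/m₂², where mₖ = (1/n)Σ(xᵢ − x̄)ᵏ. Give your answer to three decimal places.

4.484

x̄ = 3.5000
Σ(xᵢ − x̄)² = 150.0000 ⇒ m₂ = 18.75000
Σ(xᵢ − x̄)⁴ = 12610.5000 ⇒ m₄ = 1576.31250
m₂² = 351.56250
β₂ = m₄/m₂² = 1576.31250 / 351.56250 ≈ 4.484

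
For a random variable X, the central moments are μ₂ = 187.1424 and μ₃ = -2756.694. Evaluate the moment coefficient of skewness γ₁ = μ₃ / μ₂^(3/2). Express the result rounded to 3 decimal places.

σ = √μ₂ = √187.1424 = 13.68000
σ³ = μ₂^(3/2) = 2560.10803
γ₁ = μ₃/σ³ = -2756.694 / 2560.10803 ≈ -1.077

-1.077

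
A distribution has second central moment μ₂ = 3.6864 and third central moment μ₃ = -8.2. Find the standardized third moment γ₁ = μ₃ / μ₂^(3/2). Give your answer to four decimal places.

-1.1585

σ = √μ₂ = √3.6864 = 1.92000
σ³ = μ₂^(3/2) = 7.07789
γ₁ = μ₃/σ³ = -8.2 / 7.07789 ≈ -1.1585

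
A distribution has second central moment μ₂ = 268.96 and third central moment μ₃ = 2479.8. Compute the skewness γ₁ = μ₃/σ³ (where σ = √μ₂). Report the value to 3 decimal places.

0.562

σ = √μ₂ = √268.96 = 16.40000
σ³ = μ₂^(3/2) = 4410.94400
γ₁ = μ₃/σ³ = 2479.8 / 4410.94400 ≈ 0.562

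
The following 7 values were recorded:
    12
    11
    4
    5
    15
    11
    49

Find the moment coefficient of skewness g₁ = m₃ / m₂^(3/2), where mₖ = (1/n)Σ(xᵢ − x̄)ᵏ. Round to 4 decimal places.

x̄ = (12 + 11 + 4 + 5 + 15 + 11 + 49) / 7 = 15.2857
deviations (xᵢ − x̄): -3.2857, -4.2857, -11.2857, -10.2857, -0.2857, -4.2857, 33.7143
Σ(xᵢ − x̄)² = 1417.4286 ⇒ m₂ = 1417.4286/7 = 202.48980
Σ(xᵢ − x̄)³ = 35602.8980 ⇒ m₃ = 35602.8980/7 = 5086.12828
m₂^(3/2) = 202.48980^(1.5) = 2881.40771
g₁ = m₃ / m₂^(3/2) = 5086.12828 / 2881.40771 ≈ 1.7652

1.7652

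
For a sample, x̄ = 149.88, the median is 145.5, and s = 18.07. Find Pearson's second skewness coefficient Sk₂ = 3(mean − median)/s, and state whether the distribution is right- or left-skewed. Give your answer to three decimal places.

Sk₂ = 3(149.88 − 145.5) / 18.07 = 3 × 4.3800 / 18.07
    = 13.1400 / 18.07 ≈ 0.727
Sk₂ > 0 ⇒ mean > median ⇒ right-skewed (positive skew).

0.727, right-skewed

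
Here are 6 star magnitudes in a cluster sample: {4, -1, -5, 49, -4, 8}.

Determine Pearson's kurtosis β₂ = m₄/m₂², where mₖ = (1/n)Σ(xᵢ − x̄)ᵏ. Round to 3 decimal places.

x̄ = 8.5000
Σ(xᵢ − x̄)² = 2089.5000 ⇒ m₂ = 348.25000
Σ(xᵢ − x̄)⁴ = 2756604.3750 ⇒ m₄ = 459434.06250
m₂² = 121278.06250
β₂ = m₄/m₂² = 459434.06250 / 121278.06250 ≈ 3.788

3.788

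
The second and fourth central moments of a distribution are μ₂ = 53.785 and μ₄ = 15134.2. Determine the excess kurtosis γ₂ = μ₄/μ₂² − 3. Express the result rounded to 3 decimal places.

2.232

μ₂² = 53.785² = 2892.82623
μ₄/μ₂² = 15134.2 / 2892.82623 = 5.23163
γ₂ = 5.23163 − 3 ≈ 2.232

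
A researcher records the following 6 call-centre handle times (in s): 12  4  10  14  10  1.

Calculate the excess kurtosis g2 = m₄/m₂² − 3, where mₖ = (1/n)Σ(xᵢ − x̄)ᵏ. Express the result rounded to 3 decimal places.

x̄ = 8.5000
Σ(xᵢ − x̄)² = 123.5000 ⇒ m₂ = 20.58333
Σ(xᵢ − x̄)⁴ = 4649.3750 ⇒ m₄ = 774.89583
m₂² = 423.67361
g2 = m₄/m₂² − 3 = 1.82899 − 3 ≈ -1.171

-1.171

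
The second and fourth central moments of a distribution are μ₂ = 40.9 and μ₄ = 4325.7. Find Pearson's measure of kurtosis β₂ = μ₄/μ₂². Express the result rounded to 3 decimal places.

μ₂² = 40.9² = 1672.81000
μ₄/μ₂² = 4325.7 / 1672.81000 = 2.58589
β₂ ≈ 2.586

2.586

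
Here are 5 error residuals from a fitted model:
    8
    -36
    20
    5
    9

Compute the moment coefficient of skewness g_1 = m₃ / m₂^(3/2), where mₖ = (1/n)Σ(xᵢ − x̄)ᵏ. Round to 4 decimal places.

-1.2274

x̄ = (8 - 36 + 20 + 5 + 9) / 5 = 1.2000
deviations (xᵢ − x̄): 6.8000, -37.2000, 18.8000, 3.8000, 7.8000
Σ(xᵢ − x̄)² = 1858.8000 ⇒ m₂ = 1858.8000/5 = 371.76000
Σ(xᵢ − x̄)³ = -43990.3200 ⇒ m₃ = -43990.3200/5 = -8798.06400
m₂^(3/2) = 371.76000^(1.5) = 7167.93386
g_1 = m₃ / m₂^(3/2) = -8798.06400 / 7167.93386 ≈ -1.2274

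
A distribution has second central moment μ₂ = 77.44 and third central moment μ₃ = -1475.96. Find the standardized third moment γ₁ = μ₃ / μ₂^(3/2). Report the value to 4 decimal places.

-2.1658

σ = √μ₂ = √77.44 = 8.80000
σ³ = μ₂^(3/2) = 681.47200
γ₁ = μ₃/σ³ = -1475.96 / 681.47200 ≈ -2.1658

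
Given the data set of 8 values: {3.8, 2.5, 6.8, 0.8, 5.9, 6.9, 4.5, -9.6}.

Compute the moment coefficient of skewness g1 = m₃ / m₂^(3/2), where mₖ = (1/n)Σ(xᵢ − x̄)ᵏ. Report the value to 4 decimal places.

x̄ = (3.8 + 2.5 + 6.8 + 0.8 + 5.9 + 6.9 + 4.5 - 9.6) / 8 = 2.7000
deviations (xᵢ − x̄): 1.1000, -0.2000, 4.1000, -1.9000, 3.2000, 4.2000, 1.8000, -12.3000
Σ(xᵢ − x̄)² = 204.0800 ⇒ m₂ = 204.0800/8 = 25.51000
Σ(xᵢ − x̄)³ = -1684.7940 ⇒ m₃ = -1684.7940/8 = -210.59925
m₂^(3/2) = 25.51000^(1.5) = 128.84444
g1 = m₃ / m₂^(3/2) = -210.59925 / 128.84444 ≈ -1.6345

-1.6345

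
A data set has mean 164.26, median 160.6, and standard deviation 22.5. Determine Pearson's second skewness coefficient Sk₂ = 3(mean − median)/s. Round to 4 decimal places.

0.4880

Sk₂ = 3(164.26 − 160.6) / 22.5 = 3 × 3.6600 / 22.5
    = 10.9800 / 22.5 ≈ 0.4880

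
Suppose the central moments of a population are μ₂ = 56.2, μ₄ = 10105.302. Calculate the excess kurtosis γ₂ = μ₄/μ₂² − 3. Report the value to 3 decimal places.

0.199

μ₂² = 56.2² = 3158.44000
μ₄/μ₂² = 10105.302 / 3158.44000 = 3.19946
γ₂ = 3.19946 − 3 ≈ 0.199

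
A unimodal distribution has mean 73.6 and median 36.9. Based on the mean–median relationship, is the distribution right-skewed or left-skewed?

right-skewed

mean − median = 73.6 − 36.9 = 36.7
mean > median ⇒ the longer tail is on the right ⇒ right-skewed (positively skewed).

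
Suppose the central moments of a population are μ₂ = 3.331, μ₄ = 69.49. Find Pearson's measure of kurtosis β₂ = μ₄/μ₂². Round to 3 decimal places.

6.263

μ₂² = 3.331² = 11.09556
μ₄/μ₂² = 69.49 / 11.09556 = 6.26286
β₂ ≈ 6.263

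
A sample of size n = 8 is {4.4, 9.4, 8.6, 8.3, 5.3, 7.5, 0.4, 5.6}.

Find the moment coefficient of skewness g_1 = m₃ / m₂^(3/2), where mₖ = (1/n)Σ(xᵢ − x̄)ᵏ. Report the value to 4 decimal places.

-0.8585

x̄ = (4.4 + 9.4 + 8.6 + 8.3 + 5.3 + 7.5 + 0.4 + 5.6) / 8 = 6.1875
deviations (xᵢ − x̄): -1.7875, 3.2125, 2.4125, 2.1125, -0.8875, 1.3125, -5.7875, -0.5875
Σ(xᵢ − x̄)² = 60.1488 ⇒ m₂ = 60.1488/8 = 7.51859
Σ(xᵢ − x̄)³ = -141.5834 ⇒ m₃ = -141.5834/8 = -17.69793
m₂^(3/2) = 7.51859^(1.5) = 20.61602
g_1 = m₃ / m₂^(3/2) = -17.69793 / 20.61602 ≈ -0.8585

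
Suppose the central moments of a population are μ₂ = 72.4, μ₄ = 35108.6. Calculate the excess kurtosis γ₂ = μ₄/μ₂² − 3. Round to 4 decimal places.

3.6979

μ₂² = 72.4² = 5241.76000
μ₄/μ₂² = 35108.6 / 5241.76000 = 6.69786
γ₂ = 6.69786 − 3 ≈ 3.6979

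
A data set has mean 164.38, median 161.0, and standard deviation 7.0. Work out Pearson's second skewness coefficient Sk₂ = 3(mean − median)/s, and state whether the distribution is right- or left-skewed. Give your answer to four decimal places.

Sk₂ = 3(164.38 − 161.0) / 7.0 = 3 × 3.3800 / 7.0
    = 10.1400 / 7.0 ≈ 1.4486
Sk₂ > 0 ⇒ mean > median ⇒ right-skewed (positive skew).

1.4486, right-skewed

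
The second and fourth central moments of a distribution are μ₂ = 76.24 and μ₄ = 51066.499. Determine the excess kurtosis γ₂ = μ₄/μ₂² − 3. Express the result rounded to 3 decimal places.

5.786

μ₂² = 76.24² = 5812.53760
μ₄/μ₂² = 51066.499 / 5812.53760 = 8.78558
γ₂ = 8.78558 − 3 ≈ 5.786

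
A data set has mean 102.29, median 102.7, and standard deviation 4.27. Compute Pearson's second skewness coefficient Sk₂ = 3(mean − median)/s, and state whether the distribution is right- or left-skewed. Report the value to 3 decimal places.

-0.288, left-skewed

Sk₂ = 3(102.29 − 102.7) / 4.27 = 3 × -0.4100 / 4.27
    = -1.2300 / 4.27 ≈ -0.288
Sk₂ < 0 ⇒ mean < median ⇒ left-skewed (negative skew).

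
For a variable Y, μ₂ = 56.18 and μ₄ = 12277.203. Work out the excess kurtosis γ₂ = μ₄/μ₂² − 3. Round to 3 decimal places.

μ₂² = 56.18² = 3156.19240
μ₄/μ₂² = 12277.203 / 3156.19240 = 3.88988
γ₂ = 3.88988 − 3 ≈ 0.890

0.890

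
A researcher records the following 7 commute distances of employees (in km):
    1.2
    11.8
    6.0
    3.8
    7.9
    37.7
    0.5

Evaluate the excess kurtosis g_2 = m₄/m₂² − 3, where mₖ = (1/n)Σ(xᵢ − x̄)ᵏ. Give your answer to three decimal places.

x̄ = 9.8429
Σ(xᵢ − x̄)² = 996.8971 ⇒ m₂ = 142.41388
Σ(xᵢ − x̄)⁴ = 616987.4055 ⇒ m₄ = 88141.05793
m₂² = 20281.71252
g_2 = m₄/m₂² − 3 = 4.34584 − 3 ≈ 1.346

1.346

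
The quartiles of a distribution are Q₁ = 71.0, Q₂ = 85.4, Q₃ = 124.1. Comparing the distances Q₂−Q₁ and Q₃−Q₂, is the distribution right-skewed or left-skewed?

right-skewed

Q₂ − Q₁ = 14.4;  Q₃ − Q₂ = 38.7
Q₃ − Q₂ > Q₂ − Q₁ ⇒ the upper half is more spread out ⇒ right-skewed.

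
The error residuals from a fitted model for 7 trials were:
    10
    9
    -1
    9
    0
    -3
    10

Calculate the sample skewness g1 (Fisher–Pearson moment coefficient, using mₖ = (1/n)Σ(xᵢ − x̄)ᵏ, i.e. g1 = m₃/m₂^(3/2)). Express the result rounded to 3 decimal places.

x̄ = (10 + 9 - 1 + 9 + 0 - 3 + 10) / 7 = 4.8571
deviations (xᵢ − x̄): 5.1429, 4.1429, -5.8571, 4.1429, -4.8571, -7.8571, 5.1429
Σ(xᵢ − x̄)² = 206.8571 ⇒ m₂ = 206.8571/7 = 29.55102
Σ(xᵢ − x̄)³ = -386.3265 ⇒ m₃ = -386.3265/7 = -55.18950
m₂^(3/2) = 29.55102^(1.5) = 160.64186
g1 = m₃ / m₂^(3/2) = -55.18950 / 160.64186 ≈ -0.344

-0.344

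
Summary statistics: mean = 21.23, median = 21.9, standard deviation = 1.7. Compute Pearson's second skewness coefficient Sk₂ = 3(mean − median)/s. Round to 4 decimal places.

-1.1824

Sk₂ = 3(21.23 − 21.9) / 1.7 = 3 × -0.6700 / 1.7
    = -2.0100 / 1.7 ≈ -1.1824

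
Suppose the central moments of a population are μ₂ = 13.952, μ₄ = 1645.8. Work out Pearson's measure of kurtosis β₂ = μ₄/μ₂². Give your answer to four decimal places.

8.4548

μ₂² = 13.952² = 194.65830
μ₄/μ₂² = 1645.8 / 194.65830 = 8.45482
β₂ ≈ 8.4548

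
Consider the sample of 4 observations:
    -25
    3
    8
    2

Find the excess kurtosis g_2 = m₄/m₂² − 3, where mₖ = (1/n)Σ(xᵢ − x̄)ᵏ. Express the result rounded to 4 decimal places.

x̄ = -3.0000
Σ(xᵢ − x̄)² = 666.0000 ⇒ m₂ = 166.50000
Σ(xᵢ − x̄)⁴ = 250818.0000 ⇒ m₄ = 62704.50000
m₂² = 27722.25000
g_2 = m₄/m₂² − 3 = 2.26188 − 3 ≈ -0.7381

-0.7381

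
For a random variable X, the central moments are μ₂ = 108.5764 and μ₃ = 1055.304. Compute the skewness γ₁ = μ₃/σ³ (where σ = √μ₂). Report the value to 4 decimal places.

σ = √μ₂ = √108.5764 = 10.42000
σ³ = μ₂^(3/2) = 1131.36609
γ₁ = μ₃/σ³ = 1055.304 / 1131.36609 ≈ 0.9328

0.9328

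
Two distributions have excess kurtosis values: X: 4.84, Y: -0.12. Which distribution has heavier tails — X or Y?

X

Higher excess kurtosis ⇒ heavier tails relative to the normal distribution.
4.84 vs -0.12: the larger is 4.84, so X has heavier tails. (X is leptokurtic — heavier-than-normal tails; the other is platykurtic.)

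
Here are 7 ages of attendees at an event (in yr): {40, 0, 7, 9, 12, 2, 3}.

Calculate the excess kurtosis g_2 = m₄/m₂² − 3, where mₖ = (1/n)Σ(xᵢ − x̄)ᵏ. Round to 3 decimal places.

1.335

x̄ = 10.4286
Σ(xᵢ − x̄)² = 1125.7143 ⇒ m₂ = 160.81633
Σ(xᵢ − x̄)⁴ = 784764.8630 ⇒ m₄ = 112109.26614
m₂² = 25861.89088
g_2 = m₄/m₂² − 3 = 4.33492 − 3 ≈ 1.335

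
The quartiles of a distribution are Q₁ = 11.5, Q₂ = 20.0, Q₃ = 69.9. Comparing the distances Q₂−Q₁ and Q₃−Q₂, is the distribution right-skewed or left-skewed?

right-skewed

Q₂ − Q₁ = 8.5;  Q₃ − Q₂ = 49.9
Q₃ − Q₂ > Q₂ − Q₁ ⇒ the upper half is more spread out ⇒ right-skewed.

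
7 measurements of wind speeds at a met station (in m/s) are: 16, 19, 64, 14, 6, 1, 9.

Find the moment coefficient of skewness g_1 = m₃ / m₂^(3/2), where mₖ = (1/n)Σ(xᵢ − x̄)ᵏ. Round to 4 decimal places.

1.6777

x̄ = (16 + 19 + 64 + 14 + 6 + 1 + 9) / 7 = 18.4286
deviations (xᵢ − x̄): -2.4286, 0.5714, 45.5714, -4.4286, -12.4286, -17.4286, -9.4286
Σ(xᵢ − x̄)² = 2649.7143 ⇒ m₂ = 2649.7143/7 = 378.53061
Σ(xᵢ − x̄)³ = 86487.6735 ⇒ m₃ = 86487.6735/7 = 12355.38192
m₂^(3/2) = 378.53061^(1.5) = 7364.63980
g_1 = m₃ / m₂^(3/2) = 12355.38192 / 7364.63980 ≈ 1.6777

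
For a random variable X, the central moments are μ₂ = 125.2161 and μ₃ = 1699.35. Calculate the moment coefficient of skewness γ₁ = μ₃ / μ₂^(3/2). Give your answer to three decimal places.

1.213

σ = √μ₂ = √125.2161 = 11.19000
σ³ = μ₂^(3/2) = 1401.16816
γ₁ = μ₃/σ³ = 1699.35 / 1401.16816 ≈ 1.213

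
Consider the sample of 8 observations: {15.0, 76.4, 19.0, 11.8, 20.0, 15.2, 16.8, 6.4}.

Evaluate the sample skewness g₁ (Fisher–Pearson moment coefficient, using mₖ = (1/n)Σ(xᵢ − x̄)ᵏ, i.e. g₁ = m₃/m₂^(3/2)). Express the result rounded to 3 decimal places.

2.094

x̄ = (15.0 + 76.4 + 19.0 + 11.8 + 20.0 + 15.2 + 16.8 + 6.4) / 8 = 22.5750
deviations (xᵢ − x̄): -7.5750, 53.8250, -3.5750, -10.7750, -2.5750, -7.3750, -5.7750, -16.1750
Σ(xᵢ − x̄)² = 3439.3950 ⇒ m₂ = 3439.3950/8 = 429.92438
Σ(xᵢ − x̄)³ = 149364.0428 ⇒ m₃ = 149364.0428/8 = 18670.50534
m₂^(3/2) = 429.92438^(1.5) = 8914.31760
g₁ = m₃ / m₂^(3/2) = 18670.50534 / 8914.31760 ≈ 2.094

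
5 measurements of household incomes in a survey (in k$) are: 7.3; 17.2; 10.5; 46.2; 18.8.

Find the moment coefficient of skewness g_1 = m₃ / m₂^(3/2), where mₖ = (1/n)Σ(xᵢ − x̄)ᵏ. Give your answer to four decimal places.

1.1547

x̄ = (7.3 + 17.2 + 10.5 + 46.2 + 18.8) / 5 = 20.0000
deviations (xᵢ − x̄): -12.7000, -2.8000, -9.5000, 26.2000, -1.2000
Σ(xᵢ − x̄)² = 947.2600 ⇒ m₂ = 947.2600/5 = 189.45200
Σ(xᵢ − x̄)³ = 15055.2900 ⇒ m₃ = 15055.2900/5 = 3011.05800
m₂^(3/2) = 189.45200^(1.5) = 2607.64695
g_1 = m₃ / m₂^(3/2) = 3011.05800 / 2607.64695 ≈ 1.1547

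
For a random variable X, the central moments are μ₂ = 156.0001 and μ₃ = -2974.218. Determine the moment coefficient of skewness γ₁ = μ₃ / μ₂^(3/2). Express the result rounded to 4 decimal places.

-1.5265

σ = √μ₂ = √156.0001 = 12.49000
σ³ = μ₂^(3/2) = 1948.44125
γ₁ = μ₃/σ³ = -2974.218 / 1948.44125 ≈ -1.5265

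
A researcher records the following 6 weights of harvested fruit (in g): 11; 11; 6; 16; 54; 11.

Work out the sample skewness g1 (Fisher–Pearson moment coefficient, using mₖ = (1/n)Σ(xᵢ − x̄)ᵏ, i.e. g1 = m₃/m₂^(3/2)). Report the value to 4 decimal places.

x̄ = (11 + 11 + 6 + 16 + 54 + 11) / 6 = 18.1667
deviations (xᵢ − x̄): -7.1667, -7.1667, -12.1667, -2.1667, 35.8333, -7.1667
Σ(xᵢ − x̄)² = 1590.8333 ⇒ m₂ = 1590.8333/6 = 265.13889
Σ(xᵢ − x̄)³ = 43095.5556 ⇒ m₃ = 43095.5556/6 = 7182.59259
m₂^(3/2) = 265.13889^(1.5) = 4317.27932
g1 = m₃ / m₂^(3/2) = 7182.59259 / 4317.27932 ≈ 1.6637

1.6637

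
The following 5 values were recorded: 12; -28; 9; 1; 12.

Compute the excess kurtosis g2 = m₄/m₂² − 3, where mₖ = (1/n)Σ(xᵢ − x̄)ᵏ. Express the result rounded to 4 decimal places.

x̄ = 1.2000
Σ(xᵢ − x̄)² = 1146.8000 ⇒ m₂ = 229.36000
Σ(xᵢ − x̄)⁴ = 757906.2560 ⇒ m₄ = 151581.25120
m₂² = 52606.00960
g2 = m₄/m₂² − 3 = 2.88144 − 3 ≈ -0.1186

-0.1186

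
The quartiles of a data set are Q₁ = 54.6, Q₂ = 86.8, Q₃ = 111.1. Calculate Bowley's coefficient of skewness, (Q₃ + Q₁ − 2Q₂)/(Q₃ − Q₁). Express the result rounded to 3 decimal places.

numerator: Q₃ + Q₁ − 2Q₂ = 111.1 + 54.6 − 2×86.8 = -7.9000
denominator: Q₃ − Q₁ = 111.1 − 54.6 = 56.5000
Bowley skewness = -7.9000 / 56.5000 ≈ -0.140

-0.140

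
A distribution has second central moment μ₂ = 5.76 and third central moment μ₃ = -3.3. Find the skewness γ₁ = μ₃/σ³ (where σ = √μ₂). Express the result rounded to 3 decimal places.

-0.239

σ = √μ₂ = √5.76 = 2.40000
σ³ = μ₂^(3/2) = 13.82400
γ₁ = μ₃/σ³ = -3.3 / 13.82400 ≈ -0.239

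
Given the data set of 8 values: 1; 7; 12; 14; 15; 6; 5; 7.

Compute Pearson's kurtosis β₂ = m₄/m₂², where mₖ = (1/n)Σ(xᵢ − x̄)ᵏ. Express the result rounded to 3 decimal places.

1.855

x̄ = 8.3750
Σ(xᵢ − x̄)² = 163.8750 ⇒ m₂ = 20.48438
Σ(xᵢ − x̄)⁴ = 6227.2441 ⇒ m₄ = 778.40552
m₂² = 419.60962
β₂ = m₄/m₂² = 778.40552 / 419.60962 ≈ 1.855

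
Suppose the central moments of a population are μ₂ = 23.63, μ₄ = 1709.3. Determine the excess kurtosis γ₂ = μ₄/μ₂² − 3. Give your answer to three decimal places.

0.061

μ₂² = 23.63² = 558.37690
μ₄/μ₂² = 1709.3 / 558.37690 = 3.06119
γ₂ = 3.06119 − 3 ≈ 0.061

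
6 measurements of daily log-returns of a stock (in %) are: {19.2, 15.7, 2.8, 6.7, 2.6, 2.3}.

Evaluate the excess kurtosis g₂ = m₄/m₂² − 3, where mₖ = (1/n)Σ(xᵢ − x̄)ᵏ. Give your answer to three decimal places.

-1.350

x̄ = 8.2167
Σ(xᵢ − x̄)² = 274.8283 ⇒ m₂ = 45.80472
Σ(xᵢ − x̄)⁴ = 20775.3383 ⇒ m₄ = 3462.55638
m₂² = 2098.07258
g₂ = m₄/m₂² − 3 = 1.65035 − 3 ≈ -1.350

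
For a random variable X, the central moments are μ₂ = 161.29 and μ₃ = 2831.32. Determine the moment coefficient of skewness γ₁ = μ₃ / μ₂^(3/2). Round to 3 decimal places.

1.382

σ = √μ₂ = √161.29 = 12.70000
σ³ = μ₂^(3/2) = 2048.38300
γ₁ = μ₃/σ³ = 2831.32 / 2048.38300 ≈ 1.382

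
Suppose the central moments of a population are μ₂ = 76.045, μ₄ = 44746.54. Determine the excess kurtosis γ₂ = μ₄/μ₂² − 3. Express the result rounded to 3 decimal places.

μ₂² = 76.045² = 5782.84203
μ₄/μ₂² = 44746.54 / 5782.84203 = 7.73781
γ₂ = 7.73781 − 3 ≈ 4.738

4.738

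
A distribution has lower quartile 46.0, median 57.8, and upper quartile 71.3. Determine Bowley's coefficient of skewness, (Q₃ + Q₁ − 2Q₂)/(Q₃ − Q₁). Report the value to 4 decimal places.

numerator: Q₃ + Q₁ − 2Q₂ = 71.3 + 46.0 − 2×57.8 = 1.7000
denominator: Q₃ − Q₁ = 71.3 − 46.0 = 25.3000
Bowley skewness = 1.7000 / 25.3000 ≈ 0.0672

0.0672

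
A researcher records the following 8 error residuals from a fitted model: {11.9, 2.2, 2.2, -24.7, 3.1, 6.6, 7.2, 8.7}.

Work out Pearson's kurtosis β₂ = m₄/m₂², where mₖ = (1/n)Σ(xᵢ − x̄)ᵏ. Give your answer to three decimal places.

x̄ = 2.1500
Σ(xᵢ − x̄)² = 905.1000 ⇒ m₂ = 113.13750
Σ(xᵢ − x̄)⁴ = 531650.0854 ⇒ m₄ = 66456.26068
m₂² = 12800.09391
β₂ = m₄/m₂² = 66456.26068 / 12800.09391 ≈ 5.192

5.192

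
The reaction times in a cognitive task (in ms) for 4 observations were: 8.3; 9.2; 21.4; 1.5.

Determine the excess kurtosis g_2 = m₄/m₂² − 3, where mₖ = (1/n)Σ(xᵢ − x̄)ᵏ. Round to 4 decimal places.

-0.9405

x̄ = 10.1000
Σ(xᵢ − x̄)² = 205.7000 ⇒ m₂ = 51.42500
Σ(xᵢ − x̄)⁴ = 21785.9714 ⇒ m₄ = 5446.49285
m₂² = 2644.53062
g_2 = m₄/m₂² − 3 = 2.05953 − 3 ≈ -0.9405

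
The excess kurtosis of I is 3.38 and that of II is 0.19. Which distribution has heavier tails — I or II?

Higher excess kurtosis ⇒ heavier tails relative to the normal distribution.
3.38 vs 0.19: the larger is 3.38, so I has heavier tails.

I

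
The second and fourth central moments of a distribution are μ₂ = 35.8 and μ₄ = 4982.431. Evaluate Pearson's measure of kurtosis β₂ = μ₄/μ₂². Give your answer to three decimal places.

μ₂² = 35.8² = 1281.64000
μ₄/μ₂² = 4982.431 / 1281.64000 = 3.88754
β₂ ≈ 3.888

3.888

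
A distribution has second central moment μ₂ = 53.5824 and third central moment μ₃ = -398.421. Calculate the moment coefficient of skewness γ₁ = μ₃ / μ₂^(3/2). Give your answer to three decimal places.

σ = √μ₂ = √53.5824 = 7.32000
σ³ = μ₂^(3/2) = 392.22317
γ₁ = μ₃/σ³ = -398.421 / 392.22317 ≈ -1.016

-1.016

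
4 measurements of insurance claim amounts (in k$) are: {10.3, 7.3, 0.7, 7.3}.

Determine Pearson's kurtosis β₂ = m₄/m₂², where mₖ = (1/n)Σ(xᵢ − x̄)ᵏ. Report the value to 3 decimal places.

x̄ = 6.4000
Σ(xᵢ − x̄)² = 49.3200 ⇒ m₂ = 12.33000
Σ(xᵢ − x̄)⁴ = 1288.2564 ⇒ m₄ = 322.06410
m₂² = 152.02890
β₂ = m₄/m₂² = 322.06410 / 152.02890 ≈ 2.118

2.118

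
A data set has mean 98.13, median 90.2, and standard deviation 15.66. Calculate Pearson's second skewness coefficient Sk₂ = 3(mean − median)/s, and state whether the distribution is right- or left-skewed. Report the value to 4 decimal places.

Sk₂ = 3(98.13 − 90.2) / 15.66 = 3 × 7.9300 / 15.66
    = 23.7900 / 15.66 ≈ 1.5192
Sk₂ > 0 ⇒ mean > median ⇒ right-skewed (positive skew).

1.5192, right-skewed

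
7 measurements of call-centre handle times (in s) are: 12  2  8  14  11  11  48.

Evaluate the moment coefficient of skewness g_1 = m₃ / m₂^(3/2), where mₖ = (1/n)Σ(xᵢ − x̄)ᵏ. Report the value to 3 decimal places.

x̄ = (12 + 2 + 8 + 14 + 11 + 11 + 48) / 7 = 15.1429
deviations (xᵢ − x̄): -3.1429, -13.1429, -7.1429, -1.1429, -4.1429, -4.1429, 32.8571
Σ(xᵢ − x̄)² = 1348.8571 ⇒ m₂ = 1348.8571/7 = 192.69388
Σ(xᵢ − x̄)³ = 32662.8980 ⇒ m₃ = 32662.8980/7 = 4666.12828
m₂^(3/2) = 192.69388^(1.5) = 2674.86504
g_1 = m₃ / m₂^(3/2) = 4666.12828 / 2674.86504 ≈ 1.744

1.744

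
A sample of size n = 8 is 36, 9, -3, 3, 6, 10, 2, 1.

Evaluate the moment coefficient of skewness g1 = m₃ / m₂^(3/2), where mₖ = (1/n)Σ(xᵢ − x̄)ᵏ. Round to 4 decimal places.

1.7210

x̄ = (36 + 9 - 3 + 3 + 6 + 10 + 2 + 1) / 8 = 8.0000
deviations (xᵢ − x̄): 28.0000, 1.0000, -11.0000, -5.0000, -2.0000, 2.0000, -6.0000, -7.0000
Σ(xᵢ − x̄)² = 1024.0000 ⇒ m₂ = 1024.0000/8 = 128.00000
Σ(xᵢ − x̄)³ = 19938.0000 ⇒ m₃ = 19938.0000/8 = 2492.25000
m₂^(3/2) = 128.00000^(1.5) = 1448.15469
g1 = m₃ / m₂^(3/2) = 2492.25000 / 1448.15469 ≈ 1.7210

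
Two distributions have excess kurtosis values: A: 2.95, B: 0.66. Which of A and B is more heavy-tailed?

Higher excess kurtosis ⇒ heavier tails relative to the normal distribution.
2.95 vs 0.66: the larger is 2.95, so A has heavier tails.

A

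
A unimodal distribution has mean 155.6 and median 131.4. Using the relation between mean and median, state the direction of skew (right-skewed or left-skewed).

right-skewed

mean − median = 155.6 − 131.4 = 24.2
mean > median ⇒ the longer tail is on the right ⇒ right-skewed (positively skewed).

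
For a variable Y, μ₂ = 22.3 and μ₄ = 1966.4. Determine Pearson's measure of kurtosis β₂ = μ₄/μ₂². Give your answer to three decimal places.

μ₂² = 22.3² = 497.29000
μ₄/μ₂² = 1966.4 / 497.29000 = 3.95423
β₂ ≈ 3.954

3.954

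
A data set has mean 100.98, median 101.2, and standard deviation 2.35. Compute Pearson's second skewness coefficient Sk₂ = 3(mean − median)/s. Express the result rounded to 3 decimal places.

-0.281

Sk₂ = 3(100.98 − 101.2) / 2.35 = 3 × -0.2200 / 2.35
    = -0.6600 / 2.35 ≈ -0.281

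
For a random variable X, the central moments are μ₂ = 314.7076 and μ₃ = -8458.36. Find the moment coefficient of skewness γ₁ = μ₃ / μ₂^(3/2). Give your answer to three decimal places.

σ = √μ₂ = √314.7076 = 17.74000
σ³ = μ₂^(3/2) = 5582.91282
γ₁ = μ₃/σ³ = -8458.36 / 5582.91282 ≈ -1.515

-1.515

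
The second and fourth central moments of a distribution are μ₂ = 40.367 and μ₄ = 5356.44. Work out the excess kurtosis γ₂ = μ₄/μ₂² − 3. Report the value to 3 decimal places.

μ₂² = 40.367² = 1629.49469
μ₄/μ₂² = 5356.44 / 1629.49469 = 3.28718
γ₂ = 3.28718 − 3 ≈ 0.287

0.287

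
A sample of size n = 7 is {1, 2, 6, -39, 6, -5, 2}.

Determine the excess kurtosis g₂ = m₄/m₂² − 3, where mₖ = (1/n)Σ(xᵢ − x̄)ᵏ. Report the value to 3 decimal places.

1.670

x̄ = -3.8571
Σ(xᵢ − x̄)² = 1522.8571 ⇒ m₂ = 217.55102
Σ(xᵢ − x̄)⁴ = 1547068.9096 ⇒ m₄ = 221009.84423
m₂² = 47328.44648
g₂ = m₄/m₂² − 3 = 4.66970 − 3 ≈ 1.670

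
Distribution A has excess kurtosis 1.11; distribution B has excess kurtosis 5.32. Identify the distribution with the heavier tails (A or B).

Higher excess kurtosis ⇒ heavier tails relative to the normal distribution.
1.11 vs 5.32: the larger is 5.32, so B has heavier tails.

B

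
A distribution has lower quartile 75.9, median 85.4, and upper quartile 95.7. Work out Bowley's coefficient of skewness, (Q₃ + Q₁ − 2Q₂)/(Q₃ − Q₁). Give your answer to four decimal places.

numerator: Q₃ + Q₁ − 2Q₂ = 95.7 + 75.9 − 2×85.4 = 0.8000
denominator: Q₃ − Q₁ = 95.7 − 75.9 = 19.8000
Bowley skewness = 0.8000 / 19.8000 ≈ 0.0404

0.0404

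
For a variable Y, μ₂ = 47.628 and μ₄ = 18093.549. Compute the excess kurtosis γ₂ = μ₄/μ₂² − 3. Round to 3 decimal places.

μ₂² = 47.628² = 2268.42638
μ₄/μ₂² = 18093.549 / 2268.42638 = 7.97626
γ₂ = 7.97626 − 3 ≈ 4.976

4.976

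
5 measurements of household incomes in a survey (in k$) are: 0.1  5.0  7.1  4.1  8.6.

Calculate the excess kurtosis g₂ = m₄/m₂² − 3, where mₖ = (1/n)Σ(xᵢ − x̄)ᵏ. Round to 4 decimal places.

x̄ = 4.9800
Σ(xᵢ − x̄)² = 42.1880 ⇒ m₂ = 8.43760
Σ(xᵢ − x̄)⁴ = 759.6503 ⇒ m₄ = 151.93005
m₂² = 71.19309
g₂ = m₄/m₂² − 3 = 2.13406 − 3 ≈ -0.8659

-0.8659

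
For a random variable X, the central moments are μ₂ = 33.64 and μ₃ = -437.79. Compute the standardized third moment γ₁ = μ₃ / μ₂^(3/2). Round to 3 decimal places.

-2.244

σ = √μ₂ = √33.64 = 5.80000
σ³ = μ₂^(3/2) = 195.11200
γ₁ = μ₃/σ³ = -437.79 / 195.11200 ≈ -2.244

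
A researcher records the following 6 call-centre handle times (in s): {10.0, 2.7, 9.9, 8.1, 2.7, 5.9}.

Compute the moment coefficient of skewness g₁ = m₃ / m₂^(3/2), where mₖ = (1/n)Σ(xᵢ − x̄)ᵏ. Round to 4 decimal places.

x̄ = (10.0 + 2.7 + 9.9 + 8.1 + 2.7 + 5.9) / 6 = 6.5500
deviations (xᵢ − x̄): 3.4500, -3.8500, 3.3500, 1.5500, -3.8500, -0.6500
Σ(xᵢ − x̄)² = 55.5950 ⇒ m₂ = 55.5950/6 = 9.26583
Σ(xᵢ − x̄)³ = -32.0250 ⇒ m₃ = -32.0250/6 = -5.33750
m₂^(3/2) = 9.26583^(1.5) = 28.20504
g₁ = m₃ / m₂^(3/2) = -5.33750 / 28.20504 ≈ -0.1892

-0.1892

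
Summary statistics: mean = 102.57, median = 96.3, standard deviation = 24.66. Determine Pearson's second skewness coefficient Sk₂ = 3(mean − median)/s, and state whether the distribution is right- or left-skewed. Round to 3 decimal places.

0.763, right-skewed

Sk₂ = 3(102.57 − 96.3) / 24.66 = 3 × 6.2700 / 24.66
    = 18.8100 / 24.66 ≈ 0.763
Sk₂ > 0 ⇒ mean > median ⇒ right-skewed (positive skew).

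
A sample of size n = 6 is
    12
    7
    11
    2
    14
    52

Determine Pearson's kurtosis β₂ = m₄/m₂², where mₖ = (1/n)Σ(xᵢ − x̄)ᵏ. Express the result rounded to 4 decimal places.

x̄ = 16.3333
Σ(xᵢ − x̄)² = 1617.3333 ⇒ m₂ = 269.55556
Σ(xᵢ − x̄)⁴ = 1669253.7778 ⇒ m₄ = 278208.96296
m₂² = 72660.19753
β₂ = m₄/m₂² = 278208.96296 / 72660.19753 ≈ 3.8289

3.8289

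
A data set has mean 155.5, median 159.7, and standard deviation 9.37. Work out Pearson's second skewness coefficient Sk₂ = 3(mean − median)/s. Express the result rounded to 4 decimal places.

-1.3447

Sk₂ = 3(155.5 − 159.7) / 9.37 = 3 × -4.2000 / 9.37
    = -12.6000 / 9.37 ≈ -1.3447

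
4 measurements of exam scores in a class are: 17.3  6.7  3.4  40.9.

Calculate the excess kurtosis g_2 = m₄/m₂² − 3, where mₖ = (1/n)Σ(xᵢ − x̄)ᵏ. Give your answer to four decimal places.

-1.0164

x̄ = 17.0750
Σ(xᵢ − x̄)² = 862.3275 ⇒ m₂ = 215.58188
Σ(xᵢ − x̄)⁴ = 368762.1369 ⇒ m₄ = 92190.53423
m₂² = 46475.54483
g_2 = m₄/m₂² − 3 = 1.98364 − 3 ≈ -1.0164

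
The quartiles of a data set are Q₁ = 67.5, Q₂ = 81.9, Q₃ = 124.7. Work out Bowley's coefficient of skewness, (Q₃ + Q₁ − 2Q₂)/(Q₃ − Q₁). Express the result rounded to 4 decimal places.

numerator: Q₃ + Q₁ − 2Q₂ = 124.7 + 67.5 − 2×81.9 = 28.4000
denominator: Q₃ − Q₁ = 124.7 − 67.5 = 57.2000
Bowley skewness = 28.4000 / 57.2000 ≈ 0.4965

0.4965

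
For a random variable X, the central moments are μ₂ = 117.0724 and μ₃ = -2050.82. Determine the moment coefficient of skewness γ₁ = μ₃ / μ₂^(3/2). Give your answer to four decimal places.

σ = √μ₂ = √117.0724 = 10.82000
σ³ = μ₂^(3/2) = 1266.72337
γ₁ = μ₃/σ³ = -2050.82 / 1266.72337 ≈ -1.6190

-1.6190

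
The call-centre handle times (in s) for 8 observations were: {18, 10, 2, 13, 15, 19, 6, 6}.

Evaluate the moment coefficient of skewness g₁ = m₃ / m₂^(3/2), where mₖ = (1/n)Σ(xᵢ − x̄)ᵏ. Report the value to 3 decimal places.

-0.100

x̄ = (18 + 10 + 2 + 13 + 15 + 19 + 6 + 6) / 8 = 11.1250
deviations (xᵢ − x̄): 6.8750, -1.1250, -9.1250, 1.8750, 3.8750, 7.8750, -5.1250, -5.1250
Σ(xᵢ − x̄)² = 264.8750 ⇒ m₂ = 264.8750/8 = 33.10938
Σ(xᵢ − x̄)³ = -152.3438 ⇒ m₃ = -152.3438/8 = -19.04297
m₂^(3/2) = 33.10938^(1.5) = 190.51382
g₁ = m₃ / m₂^(3/2) = -19.04297 / 190.51382 ≈ -0.100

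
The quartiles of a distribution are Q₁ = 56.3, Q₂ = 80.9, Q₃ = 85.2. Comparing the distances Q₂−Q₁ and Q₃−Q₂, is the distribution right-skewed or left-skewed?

Q₂ − Q₁ = 24.6;  Q₃ − Q₂ = 4.3
Q₂ − Q₁ > Q₃ − Q₂ ⇒ the lower half is more spread out ⇒ left-skewed.

left-skewed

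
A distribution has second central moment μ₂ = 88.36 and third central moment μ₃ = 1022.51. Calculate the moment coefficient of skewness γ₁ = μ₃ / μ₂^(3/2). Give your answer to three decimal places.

1.231

σ = √μ₂ = √88.36 = 9.40000
σ³ = μ₂^(3/2) = 830.58400
γ₁ = μ₃/σ³ = 1022.51 / 830.58400 ≈ 1.231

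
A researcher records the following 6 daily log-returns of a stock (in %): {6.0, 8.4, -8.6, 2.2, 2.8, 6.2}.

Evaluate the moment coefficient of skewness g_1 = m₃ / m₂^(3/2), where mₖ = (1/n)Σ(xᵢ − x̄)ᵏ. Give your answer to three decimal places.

-1.234

x̄ = (6.0 + 8.4 - 8.6 + 2.2 + 2.8 + 6.2) / 6 = 2.8333
deviations (xᵢ − x̄): 3.1667, 5.5667, -11.4333, -0.6333, -0.0333, 3.3667
Σ(xᵢ − x̄)² = 183.4733 ⇒ m₂ = 183.4733/6 = 30.57889
Σ(xᵢ − x̄)³ = -1252.4196 ⇒ m₃ = -1252.4196/6 = -208.73659
m₂^(3/2) = 30.57889^(1.5) = 169.09570
g_1 = m₃ / m₂^(3/2) = -208.73659 / 169.09570 ≈ -1.234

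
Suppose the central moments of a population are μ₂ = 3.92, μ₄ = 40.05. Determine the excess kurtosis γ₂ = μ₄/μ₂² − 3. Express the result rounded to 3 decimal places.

μ₂² = 3.92² = 15.36640
μ₄/μ₂² = 40.05 / 15.36640 = 2.60634
γ₂ = 2.60634 − 3 ≈ -0.394

-0.394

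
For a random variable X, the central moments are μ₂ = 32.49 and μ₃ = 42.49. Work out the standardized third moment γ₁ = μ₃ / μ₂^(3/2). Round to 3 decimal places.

σ = √μ₂ = √32.49 = 5.70000
σ³ = μ₂^(3/2) = 185.19300
γ₁ = μ₃/σ³ = 42.49 / 185.19300 ≈ 0.229

0.229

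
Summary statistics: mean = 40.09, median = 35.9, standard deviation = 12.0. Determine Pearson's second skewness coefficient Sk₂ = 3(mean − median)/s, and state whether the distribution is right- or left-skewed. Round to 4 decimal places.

Sk₂ = 3(40.09 − 35.9) / 12.0 = 3 × 4.1900 / 12.0
    = 12.5700 / 12.0 ≈ 1.0475
Sk₂ > 0 ⇒ mean > median ⇒ right-skewed (positive skew).

1.0475, right-skewed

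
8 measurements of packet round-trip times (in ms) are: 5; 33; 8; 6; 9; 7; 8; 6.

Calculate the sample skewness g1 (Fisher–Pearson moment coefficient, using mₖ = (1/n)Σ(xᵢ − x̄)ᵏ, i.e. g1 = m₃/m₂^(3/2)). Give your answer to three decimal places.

2.178

x̄ = (5 + 33 + 8 + 6 + 9 + 7 + 8 + 6) / 8 = 10.2500
deviations (xᵢ − x̄): -5.2500, 22.7500, -2.2500, -4.2500, -1.2500, -3.2500, -2.2500, -4.2500
Σ(xᵢ − x̄)² = 603.5000 ⇒ m₂ = 603.5000/8 = 75.43750
Σ(xᵢ − x̄)³ = 11417.2500 ⇒ m₃ = 11417.2500/8 = 1427.15625
m₂^(3/2) = 75.43750^(1.5) = 655.21062
g1 = m₃ / m₂^(3/2) = 1427.15625 / 655.21062 ≈ 2.178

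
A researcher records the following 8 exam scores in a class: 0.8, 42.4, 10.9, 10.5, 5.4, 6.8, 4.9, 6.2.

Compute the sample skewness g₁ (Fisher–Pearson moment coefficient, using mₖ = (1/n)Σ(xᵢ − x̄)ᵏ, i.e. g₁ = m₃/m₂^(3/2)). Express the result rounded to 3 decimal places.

1.999

x̄ = (0.8 + 42.4 + 10.9 + 10.5 + 5.4 + 6.8 + 4.9 + 6.2) / 8 = 10.9875
deviations (xᵢ − x̄): -10.1875, 31.4125, -0.0875, -0.4875, -5.5875, -4.1875, -6.0875, -4.7875
Σ(xᵢ − x̄)² = 1199.5088 ⇒ m₂ = 1199.5088/8 = 149.93859
Σ(xᵢ − x̄)³ = 29355.5146 ⇒ m₃ = 29355.5146/8 = 3669.43932
m₂^(3/2) = 149.93859^(1.5) = 1835.98932
g₁ = m₃ / m₂^(3/2) = 3669.43932 / 1835.98932 ≈ 1.999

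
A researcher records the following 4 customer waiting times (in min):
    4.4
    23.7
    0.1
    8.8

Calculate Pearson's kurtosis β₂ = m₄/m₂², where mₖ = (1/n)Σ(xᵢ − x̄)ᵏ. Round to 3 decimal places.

2.046

x̄ = 9.2500
Σ(xᵢ − x̄)² = 316.2500 ⇒ m₂ = 79.06250
Σ(xᵢ − x̄)⁴ = 51161.2900 ⇒ m₄ = 12790.32251
m₂² = 6250.87891
β₂ = m₄/m₂² = 12790.32251 / 6250.87891 ≈ 2.046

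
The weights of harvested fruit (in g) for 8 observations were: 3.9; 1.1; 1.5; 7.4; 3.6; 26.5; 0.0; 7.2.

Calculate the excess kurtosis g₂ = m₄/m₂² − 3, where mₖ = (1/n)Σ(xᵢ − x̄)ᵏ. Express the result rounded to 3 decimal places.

x̄ = 6.4000
Σ(xᵢ − x̄)² = 512.8000 ⇒ m₂ = 64.10000
Σ(xᵢ − x̄)⁴ = 166369.2676 ⇒ m₄ = 20796.15845
m₂² = 4108.81000
g₂ = m₄/m₂² − 3 = 5.06136 − 3 ≈ 2.061

2.061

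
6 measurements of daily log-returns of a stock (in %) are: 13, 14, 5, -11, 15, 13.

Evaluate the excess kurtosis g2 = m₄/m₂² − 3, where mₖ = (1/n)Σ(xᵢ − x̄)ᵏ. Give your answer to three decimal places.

x̄ = 8.1667
Σ(xᵢ − x̄)² = 504.8333 ⇒ m₂ = 84.13889
Σ(xᵢ − x̄)⁴ = 139484.4861 ⇒ m₄ = 23247.41435
m₂² = 7079.35262
g2 = m₄/m₂² − 3 = 3.28383 − 3 ≈ 0.284

0.284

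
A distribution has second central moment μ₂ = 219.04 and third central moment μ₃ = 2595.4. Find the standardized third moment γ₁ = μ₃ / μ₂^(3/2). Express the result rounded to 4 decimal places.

0.8006

σ = √μ₂ = √219.04 = 14.80000
σ³ = μ₂^(3/2) = 3241.79200
γ₁ = μ₃/σ³ = 2595.4 / 3241.79200 ≈ 0.8006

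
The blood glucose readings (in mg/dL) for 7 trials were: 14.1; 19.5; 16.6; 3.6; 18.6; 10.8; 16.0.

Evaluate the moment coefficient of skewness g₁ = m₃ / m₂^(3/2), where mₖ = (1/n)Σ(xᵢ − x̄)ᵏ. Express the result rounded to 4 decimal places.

x̄ = (14.1 + 19.5 + 16.6 + 3.6 + 18.6 + 10.8 + 16.0) / 7 = 14.1714
deviations (xᵢ − x̄): -0.0714, 5.3286, 2.4286, -10.5714, 4.4286, -3.3714, 1.8286
Σ(xᵢ − x̄)² = 180.3743 ⇒ m₂ = 180.3743/7 = 25.76776
Σ(xᵢ − x̄)³ = -961.1432 ⇒ m₃ = -961.1432/7 = -137.30617
m₂^(3/2) = 25.76776^(1.5) = 130.80215
g₁ = m₃ / m₂^(3/2) = -137.30617 / 130.80215 ≈ -1.0497

-1.0497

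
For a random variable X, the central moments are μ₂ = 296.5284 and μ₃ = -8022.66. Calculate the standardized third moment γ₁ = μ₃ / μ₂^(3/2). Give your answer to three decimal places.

-1.571

σ = √μ₂ = √296.5284 = 17.22000
σ³ = μ₂^(3/2) = 5106.21905
γ₁ = μ₃/σ³ = -8022.66 / 5106.21905 ≈ -1.571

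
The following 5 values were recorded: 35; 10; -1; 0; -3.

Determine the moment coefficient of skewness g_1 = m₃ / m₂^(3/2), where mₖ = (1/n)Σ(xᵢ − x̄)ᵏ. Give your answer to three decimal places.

1.170

x̄ = (35 + 10 - 1 + 0 - 3) / 5 = 8.2000
deviations (xᵢ − x̄): 26.8000, 1.8000, -9.2000, -8.2000, -11.2000
Σ(xᵢ − x̄)² = 998.8000 ⇒ m₂ = 998.8000/5 = 199.76000
Σ(xᵢ − x̄)³ = 16519.6800 ⇒ m₃ = 16519.6800/5 = 3303.93600
m₂^(3/2) = 199.76000^(1.5) = 2823.33748
g_1 = m₃ / m₂^(3/2) = 3303.93600 / 2823.33748 ≈ 1.170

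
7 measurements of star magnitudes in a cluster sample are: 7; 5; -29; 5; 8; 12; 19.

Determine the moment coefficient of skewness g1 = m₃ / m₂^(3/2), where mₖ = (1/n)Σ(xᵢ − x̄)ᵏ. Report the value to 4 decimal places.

x̄ = (7 + 5 - 29 + 5 + 8 + 12 + 19) / 7 = 3.8571
deviations (xᵢ − x̄): 3.1429, 1.1429, -32.8571, 1.1429, 4.1429, 8.1429, 15.1429
Σ(xᵢ − x̄)² = 1404.8571 ⇒ m₂ = 1404.8571/7 = 200.69388
Σ(xᵢ − x̄)³ = -31354.8980 ⇒ m₃ = -31354.8980/7 = -4479.27114
m₂^(3/2) = 200.69388^(1.5) = 2843.15925
g1 = m₃ / m₂^(3/2) = -4479.27114 / 2843.15925 ≈ -1.5755

-1.5755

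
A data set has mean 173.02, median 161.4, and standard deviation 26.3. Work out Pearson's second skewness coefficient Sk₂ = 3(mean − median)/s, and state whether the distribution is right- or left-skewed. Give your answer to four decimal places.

Sk₂ = 3(173.02 − 161.4) / 26.3 = 3 × 11.6200 / 26.3
    = 34.8600 / 26.3 ≈ 1.3255
Sk₂ > 0 ⇒ mean > median ⇒ right-skewed (positive skew).

1.3255, right-skewed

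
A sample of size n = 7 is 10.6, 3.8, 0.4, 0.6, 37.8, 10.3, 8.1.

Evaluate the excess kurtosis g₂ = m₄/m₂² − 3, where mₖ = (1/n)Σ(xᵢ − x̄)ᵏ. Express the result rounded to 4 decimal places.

1.2207

x̄ = 10.2286
Σ(xᵢ − x̄)² = 995.4943 ⇒ m₂ = 142.21347
Σ(xᵢ − x̄)⁴ = 597534.3952 ⇒ m₄ = 85362.05646
m₂² = 20224.67088
g₂ = m₄/m₂² − 3 = 4.22069 − 3 ≈ 1.2207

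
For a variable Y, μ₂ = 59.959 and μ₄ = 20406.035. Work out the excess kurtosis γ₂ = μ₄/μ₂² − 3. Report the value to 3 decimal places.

2.676

μ₂² = 59.959² = 3595.08168
μ₄/μ₂² = 20406.035 / 3595.08168 = 5.67610
γ₂ = 5.67610 − 3 ≈ 2.676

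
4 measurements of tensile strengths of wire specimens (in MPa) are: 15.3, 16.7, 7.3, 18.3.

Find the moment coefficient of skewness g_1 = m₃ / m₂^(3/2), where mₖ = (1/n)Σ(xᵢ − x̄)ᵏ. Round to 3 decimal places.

x̄ = (15.3 + 16.7 + 7.3 + 18.3) / 4 = 14.4000
deviations (xᵢ − x̄): 0.9000, 2.3000, -7.1000, 3.9000
Σ(xᵢ − x̄)² = 71.7200 ⇒ m₂ = 71.7200/4 = 17.93000
Σ(xᵢ − x̄)³ = -285.6960 ⇒ m₃ = -285.6960/4 = -71.42400
m₂^(3/2) = 17.93000^(1.5) = 75.92249
g_1 = m₃ / m₂^(3/2) = -71.42400 / 75.92249 ≈ -0.941

-0.941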